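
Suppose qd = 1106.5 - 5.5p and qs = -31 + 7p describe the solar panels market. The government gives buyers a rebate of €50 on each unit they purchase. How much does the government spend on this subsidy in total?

Pre-subsidy: 1106.5 - 5.5p = -31 + 7p gives p* = 91, q* = 606.
With the rebate, buyers effectively pay pb = ps − 50, where ps is the price sellers receive.
Demand in terms of ps becomes qd = 1106.5 − 5.5(ps − 50) = 1381.5 - 5.5ps. Setting this equal to supply: 1381.5 - 5.5ps = -31 + 7ps, so ps = 113.
Buyers pay pb = 113 − 50 = 63; q' = -31 + 7·113 = 760.
Government outlay = subsidy × quantity = 50 × 760 = 38000.

Government cost = €38000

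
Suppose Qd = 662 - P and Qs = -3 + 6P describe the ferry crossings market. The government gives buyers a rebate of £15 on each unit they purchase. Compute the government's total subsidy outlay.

Government cost = 60885/7

Pre-subsidy: 662 - P = -3 + 6P gives P* = 95, Q* = 567.
With the rebate, buyers effectively pay Pb = Ps − 15, where Ps is the price sellers receive.
Demand in terms of Ps becomes Qd = 662 − 1(Ps − 15) = 677 - Ps. Setting this equal to supply: 677 - Ps = -3 + 6Ps, so Ps = 680/7.
Buyers pay Pb = 680/7 − 15 = 575/7; Q' = -3 + 6·(680/7) = 4059/7.
Government outlay = subsidy × quantity = 15 × 4059/7 = 60885/7.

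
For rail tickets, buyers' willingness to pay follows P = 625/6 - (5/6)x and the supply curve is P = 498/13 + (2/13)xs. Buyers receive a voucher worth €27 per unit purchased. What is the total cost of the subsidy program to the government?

Government cost = 195561/77

Pre-subsidy: 625/6 - (5/6)x = 498/13 + (2/13)x gives x* = 467/7 and P* = 340/7.
With the rebate, buyers effectively pay Pb = Ps − 27, where Ps is the price sellers receive.
On the curves, Pb = 625/6 - (5/6)x and Ps = 498/13 + (2/13)x; the wedge Ps − Pb = 27 gives 498/13 + (2/13)x − (625/6 - (5/6)x) = 27, so x' = 7243/77.
Then Pb = 625/6 − (5/6)·(7243/77) = 1985/77 and Ps = 498/13 + (2/13)·(7243/77) = 4064/77.
Government outlay = subsidy × quantity = 27 × 7243/77 = 195561/77.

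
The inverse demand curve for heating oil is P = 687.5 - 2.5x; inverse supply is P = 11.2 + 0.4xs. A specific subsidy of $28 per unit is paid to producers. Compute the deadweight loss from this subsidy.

Deadweight loss = 3920/29

Pre-subsidy: 687.5 - 2.5x = 11.2 + 0.4x gives x* = 6763/29 and P* = 3030/29.
With the subsidy, sellers receive Ps = Pb + 28 for each unit, where Pb is the price buyers pay.
On the curves, Pb = 687.5 - 2.5x and Ps = 11.2 + 0.4x; the wedge Ps − Pb = 28 gives 11.2 + 0.4x − (687.5 - 2.5x) = 28, so x' = 7043/29.
Then Pb = 687.5 − 2.5·(7043/29) = 2330/29 and Ps = 11.2 + 0.4·(7043/29) = 3142/29.
The subsidy expands output by 7043/29 − 6763/29 = 280/29 past the efficient level; on those units the gap between marginal cost and willingness to pay runs from 0 up to 28.
DWL = ½ × 28 × 280/29 = 3920/29.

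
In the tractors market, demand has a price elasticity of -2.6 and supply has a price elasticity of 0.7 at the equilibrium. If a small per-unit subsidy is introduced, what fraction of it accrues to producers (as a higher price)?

For a small subsidy around the equilibrium, the benefit split depends on the relative slopes, which at a point are proportional to the elasticities.
Buyer share = εs/(εs + |εd|) = 0.7/(0.7 + 2.6) = 7/33; seller share = |εd|/(εs + |εd|) = 26/33.
So producers capture 26/33 of the subsidy.

Producer share = 26/33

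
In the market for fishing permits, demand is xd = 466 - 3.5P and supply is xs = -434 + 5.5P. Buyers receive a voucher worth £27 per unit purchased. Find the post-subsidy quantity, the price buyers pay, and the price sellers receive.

Pre-subsidy: 466 - 3.5P = -434 + 5.5P gives P* = 100, x* = 116.
With the rebate, buyers effectively pay Pb = Ps − 27, where Ps is the price sellers receive.
Demand in terms of Ps becomes xd = 466 − 3.5(Ps − 27) = 560.5 - 3.5Ps. Setting this equal to supply: 560.5 - 3.5Ps = -434 + 5.5Ps, so Ps = 110.5.
Buyers pay Pb = 110.5 − 27 = 83.5; x' = -434 + 5.5·110.5 = 173.75.

x' = 173.75; buyers pay £83.5; sellers receive £110.5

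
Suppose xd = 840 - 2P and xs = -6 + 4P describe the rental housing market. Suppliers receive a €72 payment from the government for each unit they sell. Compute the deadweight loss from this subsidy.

Pre-subsidy: 840 - 2P = -6 + 4P gives P* = 141, x* = 558.
With the subsidy, sellers receive Ps = Pb + 72 for each unit, where Pb is the price buyers pay.
Supply in terms of Pb becomes xs = -6 + 4(Pb + 72) = 282 + 4Pb. Setting this equal to demand: 840 - 2Pb = 282 + 4Pb, so Pb = 93.
Sellers receive Ps = 93 + 72 = 165; x' = 840 − 2·93 = 654.
The subsidy expands output by 654 − 558 = 96 past the efficient level; on those units the gap between marginal cost and willingness to pay runs from 0 up to 72.
DWL = ½ × 72 × 96 = 3456.

Deadweight loss = €3456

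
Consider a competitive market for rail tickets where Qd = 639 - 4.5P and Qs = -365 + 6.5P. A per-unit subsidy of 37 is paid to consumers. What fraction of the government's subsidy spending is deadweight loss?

DWL / government spending = 481/3194

Pre-subsidy: 639 - 4.5P = -365 + 6.5P gives P* = 1004/11, Q* = 2511/11.
With the rebate, buyers effectively pay Pb = Ps − 37, where Ps is the price sellers receive.
Demand in terms of Ps becomes Qd = 639 − 4.5(Ps − 37) = 805.5 - 4.5Ps. Setting this equal to supply: 805.5 - 4.5Ps = -365 + 6.5Ps, so Ps = 2341/22.
Buyers pay Pb = 2341/22 − 37 = 1527/22; Q' = -365 + 6.5·(2341/22) = 14373/44.
ΔCS = ½(2511/11 + 14373/44)(1004/11 − 1527/22) = 11744577/1936; ΔPS = ½(2511/11 + 14373/44)(2341/22 − 1004/11) = 8130861/1936.
Government spending = 37 × 14373/44 = 531801/44.
DWL = ½ × 37 × (14373/44 − 2511/11) = 160173/88; fraction = (160173/88) / (531801/44) = 481/3194.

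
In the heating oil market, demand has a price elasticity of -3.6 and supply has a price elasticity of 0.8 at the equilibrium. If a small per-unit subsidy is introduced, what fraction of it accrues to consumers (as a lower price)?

For a small subsidy around the equilibrium, the benefit split depends on the relative slopes, which at a point are proportional to the elasticities.
Buyer share = εs/(εs + |εd|) = 0.8/(0.8 + 3.6) = 2/11; seller share = |εd|/(εs + |εd|) = 9/11.

Consumer share = 2/11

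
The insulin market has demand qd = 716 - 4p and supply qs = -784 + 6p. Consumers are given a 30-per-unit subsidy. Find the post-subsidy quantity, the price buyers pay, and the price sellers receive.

Pre-subsidy: 716 - 4p = -784 + 6p gives p* = 150, q* = 116.
With the rebate, buyers effectively pay pb = ps − 30, where ps is the price sellers receive.
Demand in terms of ps becomes qd = 716 − 4(ps − 30) = 836 - 4ps. Setting this equal to supply: 836 - 4ps = -784 + 6ps, so ps = 162.
Buyers pay pb = 162 − 30 = 132; q' = -784 + 6·162 = 188.

q' = 188; buyers pay 132; sellers receive 162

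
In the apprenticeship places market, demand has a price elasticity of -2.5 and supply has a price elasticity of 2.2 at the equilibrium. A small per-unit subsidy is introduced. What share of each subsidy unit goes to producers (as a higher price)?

Producer share = 25/47

For a small subsidy around the equilibrium, the benefit split depends on the relative slopes, which at a point are proportional to the elasticities.
Buyer share = εs/(εs + |εd|) = 2.2/(2.2 + 2.5) = 22/47; seller share = |εd|/(εs + |εd|) = 25/47.
So producers capture 25/47 of the subsidy.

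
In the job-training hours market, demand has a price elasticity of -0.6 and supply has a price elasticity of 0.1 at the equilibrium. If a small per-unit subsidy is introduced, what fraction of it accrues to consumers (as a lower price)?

Consumer share = 1/7

For a small subsidy around the equilibrium, the benefit split depends on the relative slopes, which at a point are proportional to the elasticities.
Buyer share = εs/(εs + |εd|) = 0.1/(0.1 + 0.6) = 1/7; seller share = |εd|/(εs + |εd|) = 6/7.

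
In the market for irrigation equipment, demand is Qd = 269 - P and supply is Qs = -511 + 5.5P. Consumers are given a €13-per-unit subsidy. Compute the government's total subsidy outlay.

Pre-subsidy: 269 - P = -511 + 5.5P gives P* = 120, Q* = 149.
With the rebate, buyers effectively pay Pb = Ps − 13, where Ps is the price sellers receive.
Demand in terms of Ps becomes Qd = 269 − 1(Ps − 13) = 282 - Ps. Setting this equal to supply: 282 - Ps = -511 + 5.5Ps, so Ps = 122.
Buyers pay Pb = 122 − 13 = 109; Q' = -511 + 5.5·122 = 160.
Government outlay = subsidy × quantity = 13 × 160 = 2080.

Government cost = €2080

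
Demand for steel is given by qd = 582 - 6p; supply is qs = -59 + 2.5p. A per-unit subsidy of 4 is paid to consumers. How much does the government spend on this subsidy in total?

Pre-subsidy: 582 - 6p = -59 + 2.5p gives p* = 1282/17, q* = 2202/17.
With the rebate, buyers effectively pay pb = ps − 4, where ps is the price sellers receive.
Demand in terms of ps becomes qd = 582 − 6(ps − 4) = 606 - 6ps. Setting this equal to supply: 606 - 6ps = -59 + 2.5ps, so ps = 1330/17.
Buyers pay pb = 1330/17 − 4 = 1262/17; q' = -59 + 2.5·(1330/17) = 2322/17.
Government outlay = subsidy × quantity = 4 × 2322/17 = 9288/17.

Government cost = 9288/17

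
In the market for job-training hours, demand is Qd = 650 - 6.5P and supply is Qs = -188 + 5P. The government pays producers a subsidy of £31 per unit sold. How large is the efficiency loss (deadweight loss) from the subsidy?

Pre-subsidy: 650 - 6.5P = -188 + 5P gives P* = 1676/23, Q* = 4056/23.
With the subsidy, sellers receive Ps = Pb + 31 for each unit, where Pb is the price buyers pay.
Supply in terms of Pb becomes Qs = -188 + 5(Pb + 31) = -33 + 5Pb. Setting this equal to demand: 650 - 6.5Pb = -33 + 5Pb, so Pb = 1366/23.
Sellers receive Ps = 1366/23 + 31 = 2079/23; Q' = 650 − 6.5·(1366/23) = 6071/23.
The subsidy expands output by 6071/23 − 4056/23 = 2015/23 past the efficient level; on those units the gap between marginal cost and willingness to pay runs from 0 up to 31.
DWL = ½ × 31 × 2015/23 = 62465/46.

Deadweight loss = 62465/46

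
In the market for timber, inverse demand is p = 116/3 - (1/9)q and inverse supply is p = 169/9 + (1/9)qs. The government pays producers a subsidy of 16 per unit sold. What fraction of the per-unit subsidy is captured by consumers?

Consumer share = 0.5

Pre-subsidy: 116/3 - (1/9)q = 169/9 + (1/9)q gives q* = 89.5 and p* = 517/18.
With the subsidy, sellers receive ps = pb + 16 for each unit, where pb is the price buyers pay.
On the curves, pb = 116/3 - (1/9)q and ps = 169/9 + (1/9)q; the wedge ps − pb = 16 gives 169/9 + (1/9)q − (116/3 - (1/9)q) = 16, so q' = 161.5.
Then pb = 116/3 − (1/9)·161.5 = 373/18 and ps = 169/9 + (1/9)·161.5 = 661/18.
Buyers' price falls by p* − pb = 517/18 − 373/18 = 8; sellers' price rises by ps − p* = 661/18 − 517/18 = 8.
So consumers capture 8/16 = 0.5 of each unit of subsidy.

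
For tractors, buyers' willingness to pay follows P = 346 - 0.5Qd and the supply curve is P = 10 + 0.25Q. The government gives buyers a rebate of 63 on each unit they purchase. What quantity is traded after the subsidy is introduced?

Pre-subsidy: 346 - 0.5Q = 10 + 0.25Q gives Q* = 448 and P* = 122.
With the rebate, buyers effectively pay Pb = Ps − 63, where Ps is the price sellers receive.
On the curves, Pb = 346 - 0.5Q and Ps = 10 + 0.25Q; the wedge Ps − Pb = 63 gives 10 + 0.25Q − (346 - 0.5Q) = 63, so Q' = 532.
Then Pb = 346 − 0.5·532 = 80 and Ps = 10 + 0.25·532 = 143.

Q' = 532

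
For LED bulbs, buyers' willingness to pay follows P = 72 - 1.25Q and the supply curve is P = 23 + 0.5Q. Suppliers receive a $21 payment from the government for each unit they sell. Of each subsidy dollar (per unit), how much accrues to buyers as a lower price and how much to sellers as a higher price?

Buyers gain $15 per unit; sellers gain $6 per unit

Pre-subsidy: 72 - 1.25Q = 23 + 0.5Q gives Q* = 28 and P* = 37.
With the subsidy, sellers receive Ps = Pb + 21 for each unit, where Pb is the price buyers pay.
On the curves, Pb = 72 - 1.25Q and Ps = 23 + 0.5Q; the wedge Ps − Pb = 21 gives 23 + 0.5Q − (72 - 1.25Q) = 21, so Q' = 40.
Then Pb = 72 − 1.25·40 = 22 and Ps = 23 + 0.5·40 = 43.
Buyers' price falls by P* − Pb = 37 − 22 = 15; sellers' price rises by Ps − P* = 43 − 37 = 6.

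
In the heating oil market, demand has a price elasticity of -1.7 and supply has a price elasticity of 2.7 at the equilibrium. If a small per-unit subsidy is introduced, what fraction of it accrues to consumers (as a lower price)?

For a small subsidy around the equilibrium, the benefit split depends on the relative slopes, which at a point are proportional to the elasticities.
Buyer share = εs/(εs + |εd|) = 2.7/(2.7 + 1.7) = 27/44; seller share = |εd|/(εs + |εd|) = 17/44.

Consumer share = 27/44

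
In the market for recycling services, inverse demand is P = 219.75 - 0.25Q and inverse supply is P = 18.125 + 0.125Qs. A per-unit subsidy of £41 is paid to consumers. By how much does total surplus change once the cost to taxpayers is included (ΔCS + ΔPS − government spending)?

Pre-subsidy: 219.75 - 0.25Q = 18.125 + 0.125Q gives Q* = 1613/3 and P* = 256/3.
With the rebate, buyers effectively pay Pb = Ps − 41, where Ps is the price sellers receive.
On the curves, Pb = 219.75 - 0.25Q and Ps = 18.125 + 0.125Q; the wedge Ps − Pb = 41 gives 18.125 + 0.125Q − (219.75 - 0.25Q) = 41, so Q' = 647.
Then Pb = 219.75 − 0.25·647 = 58 and Ps = 18.125 + 0.125·647 = 99.
ΔCS = ½(1613/3 + 647)(256/3 − 58) = 145714/9; ΔPS = ½(1613/3 + 647)(99 − 256/3) = 72857/9.
Government spending = 41 × 647 = 26527.
Net change = 145714/9 + 72857/9 − 26527 = -6724/3. The loss equals the DWL triangle ½·41·328/3.

Net change in total surplus = -6724/3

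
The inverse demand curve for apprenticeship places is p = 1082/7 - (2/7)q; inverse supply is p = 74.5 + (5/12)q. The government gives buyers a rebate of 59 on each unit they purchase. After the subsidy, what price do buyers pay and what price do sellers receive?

Buyers pay 98; sellers receive 157

Pre-subsidy: 1082/7 - (2/7)q = 74.5 + (5/12)q gives q* = 114 and p* = 122.
With the rebate, buyers effectively pay pb = ps − 59, where ps is the price sellers receive.
On the curves, pb = 1082/7 - (2/7)q and ps = 74.5 + (5/12)q; the wedge ps − pb = 59 gives 74.5 + (5/12)q − (1082/7 - (2/7)q) = 59, so q' = 198.
Then pb = 1082/7 − (2/7)·198 = 98 and ps = 74.5 + (5/12)·198 = 157.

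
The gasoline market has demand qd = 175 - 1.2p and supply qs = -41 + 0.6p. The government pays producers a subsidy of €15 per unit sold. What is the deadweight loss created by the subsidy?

Deadweight loss = €45

Pre-subsidy: 175 - 1.2p = -41 + 0.6p gives p* = 120, q* = 31.
With the subsidy, sellers receive ps = pb + 15 for each unit, where pb is the price buyers pay.
Supply in terms of pb becomes qs = -41 + 0.6(pb + 15) = -32 + 0.6pb. Setting this equal to demand: 175 - 1.2pb = -32 + 0.6pb, so pb = 115.
Sellers receive ps = 115 + 15 = 130; q' = 175 − 1.2·115 = 37.
The subsidy expands output by 37 − 31 = 6 past the efficient level; on those units the gap between marginal cost and willingness to pay runs from 0 up to 15.
DWL = ½ × 15 × 6 = 45.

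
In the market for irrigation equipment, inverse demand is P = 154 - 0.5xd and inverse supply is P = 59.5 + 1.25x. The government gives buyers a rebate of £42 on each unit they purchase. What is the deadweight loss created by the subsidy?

Pre-subsidy: 154 - 0.5x = 59.5 + 1.25x gives x* = 54 and P* = 127.
With the rebate, buyers effectively pay Pb = Ps − 42, where Ps is the price sellers receive.
On the curves, Pb = 154 - 0.5x and Ps = 59.5 + 1.25x; the wedge Ps − Pb = 42 gives 59.5 + 1.25x − (154 - 0.5x) = 42, so x' = 78.
Then Pb = 154 − 0.5·78 = 115 and Ps = 59.5 + 1.25·78 = 157.
The subsidy expands output by 78 − 54 = 24 past the efficient level; on those units the gap between marginal cost and willingness to pay runs from 0 up to 42.
DWL = ½ × 42 × 24 = 504.

Deadweight loss = £504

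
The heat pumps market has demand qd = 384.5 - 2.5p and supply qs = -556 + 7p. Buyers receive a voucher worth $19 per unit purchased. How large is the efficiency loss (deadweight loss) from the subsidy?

Deadweight loss = $332.5

Pre-subsidy: 384.5 - 2.5p = -556 + 7p gives p* = 99, q* = 137.
With the rebate, buyers effectively pay pb = ps − 19, where ps is the price sellers receive.
Demand in terms of ps becomes qd = 384.5 − 2.5(ps − 19) = 432 - 2.5ps. Setting this equal to supply: 432 - 2.5ps = -556 + 7ps, so ps = 104.
Buyers pay pb = 104 − 19 = 85; q' = -556 + 7·104 = 172.
The subsidy expands output by 172 − 137 = 35 past the efficient level; on those units the gap between marginal cost and willingness to pay runs from 0 up to 19.
DWL = ½ × 19 × 35 = 332.5.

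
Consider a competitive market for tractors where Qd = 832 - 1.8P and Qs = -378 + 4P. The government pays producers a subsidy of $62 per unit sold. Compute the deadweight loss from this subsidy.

Pre-subsidy: 832 - 1.8P = -378 + 4P gives P* = 6050/29, Q* = 13238/29.
With the subsidy, sellers receive Ps = Pb + 62 for each unit, where Pb is the price buyers pay.
Supply in terms of Pb becomes Qs = -378 + 4(Pb + 62) = -130 + 4Pb. Setting this equal to demand: 832 - 1.8Pb = -130 + 4Pb, so Pb = 4810/29.
Sellers receive Ps = 4810/29 + 62 = 6608/29; Q' = 832 − 1.8·(4810/29) = 15470/29.
The subsidy expands output by 15470/29 − 13238/29 = 2232/29 past the efficient level; on those units the gap between marginal cost and willingness to pay runs from 0 up to 62.
DWL = ½ × 62 × 2232/29 = 69192/29.

Deadweight loss = 69192/29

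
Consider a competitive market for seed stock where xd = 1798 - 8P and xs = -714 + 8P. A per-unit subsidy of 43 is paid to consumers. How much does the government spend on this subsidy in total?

Government cost = 30702

Pre-subsidy: 1798 - 8P = -714 + 8P gives P* = 157, x* = 542.
With the rebate, buyers effectively pay Pb = Ps − 43, where Ps is the price sellers receive.
Demand in terms of Ps becomes xd = 1798 − 8(Ps − 43) = 2142 - 8Ps. Setting this equal to supply: 2142 - 8Ps = -714 + 8Ps, so Ps = 178.5.
Buyers pay Pb = 178.5 − 43 = 135.5; x' = -714 + 8·178.5 = 714.
Government outlay = subsidy × quantity = 43 × 714 = 30702.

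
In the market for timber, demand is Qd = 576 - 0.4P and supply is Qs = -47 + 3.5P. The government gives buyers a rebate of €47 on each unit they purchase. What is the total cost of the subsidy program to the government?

Pre-subsidy: 576 - 0.4P = -47 + 3.5P gives P* = 6230/39, Q* = 19972/39.
With the rebate, buyers effectively pay Pb = Ps − 47, where Ps is the price sellers receive.
Demand in terms of Ps becomes Qd = 576 − 0.4(Ps − 47) = 594.8 - 0.4Ps. Setting this equal to supply: 594.8 - 0.4Ps = -47 + 3.5Ps, so Ps = 6418/39.
Buyers pay Pb = 6418/39 − 47 = 4585/39; Q' = -47 + 3.5·(6418/39) = 20630/39.
Government outlay = subsidy × quantity = 47 × 20630/39 = 969610/39.

Government cost = 969610/39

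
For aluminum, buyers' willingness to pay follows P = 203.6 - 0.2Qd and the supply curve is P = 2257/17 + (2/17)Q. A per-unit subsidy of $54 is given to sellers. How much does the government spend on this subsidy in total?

Pre-subsidy: 203.6 - 0.2Q = 2257/17 + (2/17)Q gives Q* = 223 and P* = 159.
With the subsidy, sellers receive Ps = Pb + 54 for each unit, where Pb is the price buyers pay.
On the curves, Pb = 203.6 - 0.2Q and Ps = 2257/17 + (2/17)Q; the wedge Ps − Pb = 54 gives 2257/17 + (2/17)Q − (203.6 - 0.2Q) = 54, so Q' = 393.
Then Pb = 203.6 − 0.2·393 = 125 and Ps = 2257/17 + (2/17)·393 = 179.
Government outlay = subsidy × quantity = 54 × 393 = 21222.

Government cost = $21222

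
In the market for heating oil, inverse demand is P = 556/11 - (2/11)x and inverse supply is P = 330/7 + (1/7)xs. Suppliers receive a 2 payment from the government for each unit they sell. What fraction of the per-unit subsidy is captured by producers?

Pre-subsidy: 556/11 - (2/11)x = 330/7 + (1/7)x gives x* = 10.48 and P* = 48.64.
With the subsidy, sellers receive Ps = Pb + 2 for each unit, where Pb is the price buyers pay.
On the curves, Pb = 556/11 - (2/11)x and Ps = 330/7 + (1/7)x; the wedge Ps − Pb = 2 gives 330/7 + (1/7)x − (556/11 - (2/11)x) = 2, so x' = 16.64.
Then Pb = 556/11 − (2/11)·16.64 = 47.52 and Ps = 330/7 + (1/7)·16.64 = 49.52.
Buyers' price falls by P* − Pb = 48.64 − 47.52 = 1.12; sellers' price rises by Ps − P* = 49.52 − 48.64 = 0.88.
So producers capture 0.88/2 = 0.44 of each unit of subsidy.

Producer share = 0.44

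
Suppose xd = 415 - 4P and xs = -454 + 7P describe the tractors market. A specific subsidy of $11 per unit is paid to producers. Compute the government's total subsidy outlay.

Government cost = $1397

Pre-subsidy: 415 - 4P = -454 + 7P gives P* = 79, x* = 99.
With the subsidy, sellers receive Ps = Pb + 11 for each unit, where Pb is the price buyers pay.
Supply in terms of Pb becomes xs = -454 + 7(Pb + 11) = -377 + 7Pb. Setting this equal to demand: 415 - 4Pb = -377 + 7Pb, so Pb = 72.
Sellers receive Ps = 72 + 11 = 83; x' = 415 − 4·72 = 127.
Government outlay = subsidy × quantity = 11 × 127 = 1397.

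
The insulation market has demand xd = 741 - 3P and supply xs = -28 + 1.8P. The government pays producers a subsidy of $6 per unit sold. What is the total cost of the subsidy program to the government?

Government cost = $1602.75

Pre-subsidy: 741 - 3P = -28 + 1.8P gives P* = 3845/24, x* = 260.375.
With the subsidy, sellers receive Ps = Pb + 6 for each unit, where Pb is the price buyers pay.
Supply in terms of Pb becomes xs = -28 + 1.8(Pb + 6) = -17.2 + 1.8Pb. Setting this equal to demand: 741 - 3Pb = -17.2 + 1.8Pb, so Pb = 3791/24.
Sellers receive Ps = 3791/24 + 6 = 3935/24; x' = 741 − 3·(3791/24) = 267.125.
Government outlay = subsidy × quantity = 6 × 267.125 = 1602.75.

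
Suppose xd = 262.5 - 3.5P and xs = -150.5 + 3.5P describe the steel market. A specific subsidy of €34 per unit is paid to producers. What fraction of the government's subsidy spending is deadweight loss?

DWL / government spending = 17/66

Pre-subsidy: 262.5 - 3.5P = -150.5 + 3.5P gives P* = 59, x* = 56.
With the subsidy, sellers receive Ps = Pb + 34 for each unit, where Pb is the price buyers pay.
Supply in terms of Pb becomes xs = -150.5 + 3.5(Pb + 34) = -31.5 + 3.5Pb. Setting this equal to demand: 262.5 - 3.5Pb = -31.5 + 3.5Pb, so Pb = 42.
Sellers receive Ps = 42 + 34 = 76; x' = 262.5 − 3.5·42 = 115.5.
ΔCS = ½(56 + 115.5)(59 − 42) = 1457.75; ΔPS = ½(56 + 115.5)(76 − 59) = 1457.75.
Government spending = 34 × 115.5 = 3927.
DWL = ½ × 34 × (115.5 − 56) = 1011.5; fraction = 1011.5 / 3927 = 17/66.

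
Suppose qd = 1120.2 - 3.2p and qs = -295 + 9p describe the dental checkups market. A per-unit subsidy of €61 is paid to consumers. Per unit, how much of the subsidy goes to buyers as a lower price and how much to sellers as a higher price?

Buyers gain €45 per unit; sellers gain €16 per unit

Pre-subsidy: 1120.2 - 3.2p = -295 + 9p gives p* = 116, q* = 749.
With the rebate, buyers effectively pay pb = ps − 61, where ps is the price sellers receive.
Demand in terms of ps becomes qd = 1120.2 − 3.2(ps − 61) = 1315.4 - 3.2ps. Setting this equal to supply: 1315.4 - 3.2ps = -295 + 9ps, so ps = 132.
Buyers pay pb = 132 − 61 = 71; q' = -295 + 9·132 = 893.
Buyers' price falls by p* − pb = 116 − 71 = 45; sellers' price rises by ps − p* = 132 − 116 = 16.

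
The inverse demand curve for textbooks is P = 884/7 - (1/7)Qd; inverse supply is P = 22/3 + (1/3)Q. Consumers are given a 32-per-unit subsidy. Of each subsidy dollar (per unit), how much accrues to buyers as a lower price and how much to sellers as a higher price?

Pre-subsidy: 884/7 - (1/7)Q = 22/3 + (1/3)Q gives Q* = 249.8 and P* = 90.6.
With the rebate, buyers effectively pay Pb = Ps − 32, where Ps is the price sellers receive.
On the curves, Pb = 884/7 - (1/7)Q and Ps = 22/3 + (1/3)Q; the wedge Ps − Pb = 32 gives 22/3 + (1/3)Q − (884/7 - (1/7)Q) = 32, so Q' = 317.
Then Pb = 884/7 − (1/7)·317 = 81 and Ps = 22/3 + (1/3)·317 = 113.
Buyers' price falls by P* − Pb = 90.6 − 81 = 9.6; sellers' price rises by Ps − P* = 113 − 90.6 = 22.4.

Buyers gain 9.6 per unit; sellers gain 22.4 per unit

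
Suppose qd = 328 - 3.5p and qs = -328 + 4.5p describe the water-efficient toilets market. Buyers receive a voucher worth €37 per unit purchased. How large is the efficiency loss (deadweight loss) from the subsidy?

Pre-subsidy: 328 - 3.5p = -328 + 4.5p gives p* = 82, q* = 41.
With the rebate, buyers effectively pay pb = ps − 37, where ps is the price sellers receive.
Demand in terms of ps becomes qd = 328 − 3.5(ps − 37) = 457.5 - 3.5ps. Setting this equal to supply: 457.5 - 3.5ps = -328 + 4.5ps, so ps = 98.1875.
Buyers pay pb = 98.1875 − 37 = 61.1875; q' = -328 + 4.5·98.1875 = 113.84375.
The subsidy expands output by 113.84375 − 41 = 72.84375 past the efficient level; on those units the gap between marginal cost and willingness to pay runs from 0 up to 37.
DWL = ½ × 37 × 72.84375 = 1347.609375.

Deadweight loss = €1347.609375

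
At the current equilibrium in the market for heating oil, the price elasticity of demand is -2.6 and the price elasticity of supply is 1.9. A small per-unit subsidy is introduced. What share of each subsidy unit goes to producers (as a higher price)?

Producer share = 26/45

For a small subsidy around the equilibrium, the benefit split depends on the relative slopes, which at a point are proportional to the elasticities.
Buyer share = εs/(εs + |εd|) = 1.9/(1.9 + 2.6) = 19/45; seller share = |εd|/(εs + |εd|) = 26/45.
So producers capture 26/45 of the subsidy.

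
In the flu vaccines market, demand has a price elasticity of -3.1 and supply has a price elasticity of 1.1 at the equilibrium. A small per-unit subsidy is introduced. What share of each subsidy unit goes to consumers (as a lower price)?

Consumer share = 11/42

For a small subsidy around the equilibrium, the benefit split depends on the relative slopes, which at a point are proportional to the elasticities.
Buyer share = εs/(εs + |εd|) = 1.1/(1.1 + 3.1) = 11/42; seller share = |εd|/(εs + |εd|) = 31/42.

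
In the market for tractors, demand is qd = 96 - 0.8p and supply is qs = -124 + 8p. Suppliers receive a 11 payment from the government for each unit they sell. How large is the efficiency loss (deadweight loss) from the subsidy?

Deadweight loss = 44

Pre-subsidy: 96 - 0.8p = -124 + 8p gives p* = 25, q* = 76.
With the subsidy, sellers receive ps = pb + 11 for each unit, where pb is the price buyers pay.
Supply in terms of pb becomes qs = -124 + 8(pb + 11) = -36 + 8pb. Setting this equal to demand: 96 - 0.8pb = -36 + 8pb, so pb = 15.
Sellers receive ps = 15 + 11 = 26; q' = 96 − 0.8·15 = 84.
The subsidy expands output by 84 − 76 = 8 past the efficient level; on those units the gap between marginal cost and willingness to pay runs from 0 up to 11.
DWL = ½ × 11 × 8 = 44.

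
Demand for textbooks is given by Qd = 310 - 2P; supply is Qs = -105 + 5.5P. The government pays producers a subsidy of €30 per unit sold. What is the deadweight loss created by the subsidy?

Pre-subsidy: 310 - 2P = -105 + 5.5P gives P* = 166/3, Q* = 598/3.
With the subsidy, sellers receive Ps = Pb + 30 for each unit, where Pb is the price buyers pay.
Supply in terms of Pb becomes Qs = -105 + 5.5(Pb + 30) = 60 + 5.5Pb. Setting this equal to demand: 310 - 2Pb = 60 + 5.5Pb, so Pb = 100/3.
Sellers receive Ps = 100/3 + 30 = 190/3; Q' = 310 − 2·(100/3) = 730/3.
The subsidy expands output by 730/3 − 598/3 = 44 past the efficient level; on those units the gap between marginal cost and willingness to pay runs from 0 up to 30.
DWL = ½ × 30 × 44 = 660.

Deadweight loss = €660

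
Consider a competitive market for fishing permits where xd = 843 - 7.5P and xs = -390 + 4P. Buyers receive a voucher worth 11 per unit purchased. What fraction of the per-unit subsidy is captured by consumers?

Consumer share = 8/23

Pre-subsidy: 843 - 7.5P = -390 + 4P gives P* = 2466/23, x* = 894/23.
With the rebate, buyers effectively pay Pb = Ps − 11, where Ps is the price sellers receive.
Demand in terms of Ps becomes xd = 843 − 7.5(Ps − 11) = 925.5 - 7.5Ps. Setting this equal to supply: 925.5 - 7.5Ps = -390 + 4Ps, so Ps = 2631/23.
Buyers pay Pb = 2631/23 − 11 = 2378/23; x' = -390 + 4·(2631/23) = 1554/23.
Buyers' price falls by P* − Pb = 2466/23 − 2378/23 = 88/23; sellers' price rises by Ps − P* = 2631/23 − 2466/23 = 165/23.
So consumers capture (88/23)/11 = 8/23 of each unit of subsidy.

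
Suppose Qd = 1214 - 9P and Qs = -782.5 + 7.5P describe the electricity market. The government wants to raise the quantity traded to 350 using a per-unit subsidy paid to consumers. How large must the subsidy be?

Required subsidy s = 55 per unit

At Q = 350, invert demand for the buyer price: Pb = (1214 − 350)/9 = 96; invert supply for the seller price: Ps = (350 − (-782.5))/7.5 = 151.
The subsidy must fill the gap: s = Ps − Pb = 151 − 96 = 55.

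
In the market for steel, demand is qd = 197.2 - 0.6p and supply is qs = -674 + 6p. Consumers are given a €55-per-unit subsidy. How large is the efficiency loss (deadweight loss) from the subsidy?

Pre-subsidy: 197.2 - 0.6p = -674 + 6p gives p* = 132, q* = 118.
With the rebate, buyers effectively pay pb = ps − 55, where ps is the price sellers receive.
Demand in terms of ps becomes qd = 197.2 − 0.6(ps − 55) = 230.2 - 0.6ps. Setting this equal to supply: 230.2 - 0.6ps = -674 + 6ps, so ps = 137.
Buyers pay pb = 137 − 55 = 82; q' = -674 + 6·137 = 148.
The subsidy expands output by 148 − 118 = 30 past the efficient level; on those units the gap between marginal cost and willingness to pay runs from 0 up to 55.
DWL = ½ × 55 × 30 = 825.

Deadweight loss = €825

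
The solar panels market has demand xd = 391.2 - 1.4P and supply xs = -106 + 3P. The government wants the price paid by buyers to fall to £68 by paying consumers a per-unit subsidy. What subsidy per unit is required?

At a buyer price of 68, quantity demanded is 391.2 − 1.4·68 = 296.
Sellers supply 296 only when they receive Ps with -106 + 3·Ps = 296, i.e. Ps = 134.
s = Ps − Pb = 134 − 68 = 66.

Required subsidy s = £66 per unit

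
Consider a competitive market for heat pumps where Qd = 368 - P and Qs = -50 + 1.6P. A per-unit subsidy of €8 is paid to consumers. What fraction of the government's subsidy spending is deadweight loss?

DWL / government spending = 16/1379

Pre-subsidy: 368 - P = -50 + 1.6P gives P* = 2090/13, Q* = 2694/13.
With the rebate, buyers effectively pay Pb = Ps − 8, where Ps is the price sellers receive.
Demand in terms of Ps becomes Qd = 368 − 1(Ps − 8) = 376 - Ps. Setting this equal to supply: 376 - Ps = -50 + 1.6Ps, so Ps = 2130/13.
Buyers pay Pb = 2130/13 − 8 = 2026/13; Q' = -50 + 1.6·(2130/13) = 2758/13.
ΔCS = ½(2694/13 + 2758/13)(2090/13 − 2026/13) = 174464/169; ΔPS = ½(2694/13 + 2758/13)(2130/13 − 2090/13) = 109040/169.
Government spending = 8 × 2758/13 = 22064/13.
DWL = ½ × 8 × (2758/13 − 2694/13) = 256/13; fraction = (256/13) / (22064/13) = 16/1379.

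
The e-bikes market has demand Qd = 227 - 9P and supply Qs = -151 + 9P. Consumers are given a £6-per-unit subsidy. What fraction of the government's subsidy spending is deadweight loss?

Pre-subsidy: 227 - 9P = -151 + 9P gives P* = 21, Q* = 38.
With the rebate, buyers effectively pay Pb = Ps − 6, where Ps is the price sellers receive.
Demand in terms of Ps becomes Qd = 227 − 9(Ps − 6) = 281 - 9Ps. Setting this equal to supply: 281 - 9Ps = -151 + 9Ps, so Ps = 24.
Buyers pay Pb = 24 − 6 = 18; Q' = -151 + 9·24 = 65.
ΔCS = ½(38 + 65)(21 − 18) = 154.5; ΔPS = ½(38 + 65)(24 − 21) = 154.5.
Government spending = 6 × 65 = 390.
DWL = ½ × 6 × (65 − 38) = 81; fraction = 81 / 390 = 27/130.

DWL / government spending = 27/130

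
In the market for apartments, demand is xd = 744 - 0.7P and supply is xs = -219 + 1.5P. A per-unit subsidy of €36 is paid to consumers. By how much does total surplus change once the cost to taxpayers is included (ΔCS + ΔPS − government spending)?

Pre-subsidy: 744 - 0.7P = -219 + 1.5P gives P* = 4815/11, x* = 9627/22.
With the rebate, buyers effectively pay Pb = Ps − 36, where Ps is the price sellers receive.
Demand in terms of Ps becomes xd = 744 − 0.7(Ps − 36) = 769.2 - 0.7Ps. Setting this equal to supply: 769.2 - 0.7Ps = -219 + 1.5Ps, so Ps = 4941/11.
Buyers pay Pb = 4941/11 − 36 = 4545/11; x' = -219 + 1.5·(4941/11) = 10005/22.
ΔCS = ½(9627/22 + 10005/22)(4815/11 − 4545/11) = 1325160/121; ΔPS = ½(9627/22 + 10005/22)(4941/11 − 4815/11) = 618408/121.
Government spending = 36 × 10005/22 = 180090/11.
Net change = 1325160/121 + 618408/121 − 180090/11 = -3402/11. The loss equals the DWL triangle ½·36·189/11.

Net change in total surplus = -3402/11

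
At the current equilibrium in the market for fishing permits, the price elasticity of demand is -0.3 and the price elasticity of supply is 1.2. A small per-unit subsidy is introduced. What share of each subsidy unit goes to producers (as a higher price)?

For a small subsidy around the equilibrium, the benefit split depends on the relative slopes, which at a point are proportional to the elasticities.
Buyer share = εs/(εs + |εd|) = 1.2/(1.2 + 0.3) = 0.8; seller share = |εd|/(εs + |εd|) = 0.2.
So producers capture 0.2 of the subsidy.

Producer share = 0.2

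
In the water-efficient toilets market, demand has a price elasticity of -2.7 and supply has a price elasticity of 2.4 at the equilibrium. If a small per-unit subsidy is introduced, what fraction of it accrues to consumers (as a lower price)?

Consumer share = 8/17

For a small subsidy around the equilibrium, the benefit split depends on the relative slopes, which at a point are proportional to the elasticities.
Buyer share = εs/(εs + |εd|) = 2.4/(2.4 + 2.7) = 8/17; seller share = |εd|/(εs + |εd|) = 9/17.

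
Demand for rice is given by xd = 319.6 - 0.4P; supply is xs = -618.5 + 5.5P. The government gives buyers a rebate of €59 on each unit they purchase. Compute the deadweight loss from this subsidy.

Deadweight loss = €649

Pre-subsidy: 319.6 - 0.4P = -618.5 + 5.5P gives P* = 159, x* = 256.
With the rebate, buyers effectively pay Pb = Ps − 59, where Ps is the price sellers receive.
Demand in terms of Ps becomes xd = 319.6 − 0.4(Ps − 59) = 343.2 - 0.4Ps. Setting this equal to supply: 343.2 - 0.4Ps = -618.5 + 5.5Ps, so Ps = 163.
Buyers pay Pb = 163 − 59 = 104; x' = -618.5 + 5.5·163 = 278.
The subsidy expands output by 278 − 256 = 22 past the efficient level; on those units the gap between marginal cost and willingness to pay runs from 0 up to 59.
DWL = ½ × 59 × 22 = 649.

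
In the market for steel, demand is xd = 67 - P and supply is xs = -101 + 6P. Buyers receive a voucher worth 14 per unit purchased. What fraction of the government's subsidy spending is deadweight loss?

Pre-subsidy: 67 - P = -101 + 6P gives P* = 24, x* = 43.
With the rebate, buyers effectively pay Pb = Ps − 14, where Ps is the price sellers receive.
Demand in terms of Ps becomes xd = 67 − 1(Ps − 14) = 81 - Ps. Setting this equal to supply: 81 - Ps = -101 + 6Ps, so Ps = 26.
Buyers pay Pb = 26 − 14 = 12; x' = -101 + 6·26 = 55.
ΔCS = ½(43 + 55)(24 − 12) = 588; ΔPS = ½(43 + 55)(26 − 24) = 98.
Government spending = 14 × 55 = 770.
DWL = ½ × 14 × (55 − 43) = 84; fraction = 84 / 770 = 6/55.

DWL / government spending = 6/55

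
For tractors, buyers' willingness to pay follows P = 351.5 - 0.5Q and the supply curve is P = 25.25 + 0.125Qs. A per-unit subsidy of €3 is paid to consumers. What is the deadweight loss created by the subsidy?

Deadweight loss = €7.2

Pre-subsidy: 351.5 - 0.5Q = 25.25 + 0.125Q gives Q* = 522 and P* = 90.5.
With the rebate, buyers effectively pay Pb = Ps − 3, where Ps is the price sellers receive.
On the curves, Pb = 351.5 - 0.5Q and Ps = 25.25 + 0.125Q; the wedge Ps − Pb = 3 gives 25.25 + 0.125Q − (351.5 - 0.5Q) = 3, so Q' = 526.8.
Then Pb = 351.5 − 0.5·526.8 = 88.1 and Ps = 25.25 + 0.125·526.8 = 91.1.
The subsidy expands output by 526.8 − 522 = 4.8 past the efficient level; on those units the gap between marginal cost and willingness to pay runs from 0 up to 3.
DWL = ½ × 3 × 4.8 = 7.2.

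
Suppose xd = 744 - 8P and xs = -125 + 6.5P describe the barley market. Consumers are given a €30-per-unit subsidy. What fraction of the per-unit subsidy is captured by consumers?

Consumer share = 13/29

Pre-subsidy: 744 - 8P = -125 + 6.5P gives P* = 1738/29, x* = 7672/29.
With the rebate, buyers effectively pay Pb = Ps − 30, where Ps is the price sellers receive.
Demand in terms of Ps becomes xd = 744 − 8(Ps − 30) = 984 - 8Ps. Setting this equal to supply: 984 - 8Ps = -125 + 6.5Ps, so Ps = 2218/29.
Buyers pay Pb = 2218/29 − 30 = 1348/29; x' = -125 + 6.5·(2218/29) = 10792/29.
Buyers' price falls by P* − Pb = 1738/29 − 1348/29 = 390/29; sellers' price rises by Ps − P* = 2218/29 − 1738/29 = 480/29.
So consumers capture (390/29)/30 = 13/29 of each unit of subsidy.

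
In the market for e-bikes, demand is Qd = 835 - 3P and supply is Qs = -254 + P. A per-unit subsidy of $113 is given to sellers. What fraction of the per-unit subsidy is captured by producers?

Producer share = 0.75

Pre-subsidy: 835 - 3P = -254 + P gives P* = 272.25, Q* = 18.25.
With the subsidy, sellers receive Ps = Pb + 113 for each unit, where Pb is the price buyers pay.
Supply in terms of Pb becomes Qs = -254 + 1(Pb + 113) = -141 + Pb. Setting this equal to demand: 835 - 3Pb = -141 + Pb, so Pb = 244.
Sellers receive Ps = 244 + 113 = 357; Q' = 835 − 3·244 = 103.
Buyers' price falls by P* − Pb = 272.25 − 244 = 28.25; sellers' price rises by Ps − P* = 357 − 272.25 = 84.75.
So producers capture 84.75/113 = 0.75 of each unit of subsidy.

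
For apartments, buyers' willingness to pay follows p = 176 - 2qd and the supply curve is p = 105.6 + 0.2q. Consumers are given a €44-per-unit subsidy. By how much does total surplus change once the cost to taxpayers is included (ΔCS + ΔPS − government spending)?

Pre-subsidy: 176 - 2q = 105.6 + 0.2q gives q* = 32 and p* = 112.
With the rebate, buyers effectively pay pb = ps − 44, where ps is the price sellers receive.
On the curves, pb = 176 - 2q and ps = 105.6 + 0.2q; the wedge ps − pb = 44 gives 105.6 + 0.2q − (176 - 2q) = 44, so q' = 52.
Then pb = 176 − 2·52 = 72 and ps = 105.6 + 0.2·52 = 116.
ΔCS = ½(32 + 52)(112 − 72) = 1680; ΔPS = ½(32 + 52)(116 − 112) = 168.
Government spending = 44 × 52 = 2288.
Net change = 1680 + 168 − 2288 = -440. The loss equals the DWL triangle ½·44·20.

Net change in total surplus = -€440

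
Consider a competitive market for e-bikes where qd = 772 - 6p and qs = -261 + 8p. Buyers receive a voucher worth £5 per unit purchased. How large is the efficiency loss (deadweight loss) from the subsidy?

Pre-subsidy: 772 - 6p = -261 + 8p gives p* = 1033/14, q* = 2305/7.
With the rebate, buyers effectively pay pb = ps − 5, where ps is the price sellers receive.
Demand in terms of ps becomes qd = 772 − 6(ps − 5) = 802 - 6ps. Setting this equal to supply: 802 - 6ps = -261 + 8ps, so ps = 1063/14.
Buyers pay pb = 1063/14 − 5 = 993/14; q' = -261 + 8·(1063/14) = 2425/7.
The subsidy expands output by 2425/7 − 2305/7 = 120/7 past the efficient level; on those units the gap between marginal cost and willingness to pay runs from 0 up to 5.
DWL = ½ × 5 × 120/7 = 300/7.

Deadweight loss = 300/7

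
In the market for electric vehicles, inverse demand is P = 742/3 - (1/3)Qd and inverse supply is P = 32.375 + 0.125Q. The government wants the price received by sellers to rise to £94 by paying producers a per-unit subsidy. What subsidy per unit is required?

Required subsidy s = £11 per unit

At a seller price of 94, quantity supplied is -259 + 8·94 = 493.
Buyers absorb 493 only when they pay Pb = 742/3 − (1/3)·493 = 83.
s = Ps − Pb = 94 − 83 = 11.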